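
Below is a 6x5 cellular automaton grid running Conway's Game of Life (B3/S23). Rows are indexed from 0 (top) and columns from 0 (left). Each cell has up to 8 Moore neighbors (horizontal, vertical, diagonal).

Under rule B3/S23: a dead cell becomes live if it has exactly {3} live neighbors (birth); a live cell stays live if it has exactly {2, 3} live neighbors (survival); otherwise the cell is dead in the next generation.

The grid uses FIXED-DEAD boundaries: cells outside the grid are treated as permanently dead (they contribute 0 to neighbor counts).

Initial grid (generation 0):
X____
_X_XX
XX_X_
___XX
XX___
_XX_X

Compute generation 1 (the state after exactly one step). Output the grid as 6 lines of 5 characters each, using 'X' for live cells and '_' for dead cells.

Simulating step by step:
Generation 0 (given above): 14 live cells
Generation 1: 13 live cells
(generation 1 grid is the final answer)

Answer: _____
_X_XX
XX___
___XX
XX__X
XXX__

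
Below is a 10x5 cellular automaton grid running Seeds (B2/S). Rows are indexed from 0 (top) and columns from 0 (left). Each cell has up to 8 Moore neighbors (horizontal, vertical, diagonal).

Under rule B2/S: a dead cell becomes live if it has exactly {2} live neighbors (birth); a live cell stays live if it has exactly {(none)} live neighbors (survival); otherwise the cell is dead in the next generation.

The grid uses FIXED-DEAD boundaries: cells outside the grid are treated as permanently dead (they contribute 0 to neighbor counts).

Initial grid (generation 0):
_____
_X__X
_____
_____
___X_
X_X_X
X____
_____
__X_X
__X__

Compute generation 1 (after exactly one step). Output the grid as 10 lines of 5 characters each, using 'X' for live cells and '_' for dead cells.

Simulating step by step:
Generation 0 (given above): 10 live cells
Generation 1: 8 live cells
(generation 1 grid is the final answer)

Answer: _____
_____
_____
_____
_XX_X
_____
___X_
_X_X_
_X___
_X___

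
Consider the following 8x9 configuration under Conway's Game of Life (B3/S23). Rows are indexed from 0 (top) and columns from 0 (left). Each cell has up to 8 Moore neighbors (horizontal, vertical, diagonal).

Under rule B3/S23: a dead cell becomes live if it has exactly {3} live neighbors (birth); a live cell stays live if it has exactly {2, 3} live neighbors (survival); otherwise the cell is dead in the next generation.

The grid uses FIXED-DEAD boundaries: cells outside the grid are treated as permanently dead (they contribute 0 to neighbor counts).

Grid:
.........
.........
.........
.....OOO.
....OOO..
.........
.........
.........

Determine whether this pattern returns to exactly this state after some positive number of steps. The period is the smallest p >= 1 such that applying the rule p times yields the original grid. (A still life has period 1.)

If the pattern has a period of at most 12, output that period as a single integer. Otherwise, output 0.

Answer: 2

Derivation:
Simulating and comparing each generation to the original:
Gen 0 (original, given above): 6 live cells
Gen 1: 6 live cells, differs from original
Gen 2: 6 live cells, MATCHES original -> period = 2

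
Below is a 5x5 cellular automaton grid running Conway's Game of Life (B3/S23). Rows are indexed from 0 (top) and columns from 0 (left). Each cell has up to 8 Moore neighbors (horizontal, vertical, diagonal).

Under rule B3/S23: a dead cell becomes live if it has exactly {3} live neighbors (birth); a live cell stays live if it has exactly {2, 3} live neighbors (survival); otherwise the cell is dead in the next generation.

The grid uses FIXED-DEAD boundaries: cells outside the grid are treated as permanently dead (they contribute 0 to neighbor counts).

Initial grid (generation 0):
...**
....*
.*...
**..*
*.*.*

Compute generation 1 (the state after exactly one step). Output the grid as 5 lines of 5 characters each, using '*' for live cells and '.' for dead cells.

Simulating step by step:
Generation 0 (given above): 10 live cells
Generation 1: 11 live cells
(generation 1 grid is the final answer)

Answer: ...**
...**
**...
*.**.
*..*.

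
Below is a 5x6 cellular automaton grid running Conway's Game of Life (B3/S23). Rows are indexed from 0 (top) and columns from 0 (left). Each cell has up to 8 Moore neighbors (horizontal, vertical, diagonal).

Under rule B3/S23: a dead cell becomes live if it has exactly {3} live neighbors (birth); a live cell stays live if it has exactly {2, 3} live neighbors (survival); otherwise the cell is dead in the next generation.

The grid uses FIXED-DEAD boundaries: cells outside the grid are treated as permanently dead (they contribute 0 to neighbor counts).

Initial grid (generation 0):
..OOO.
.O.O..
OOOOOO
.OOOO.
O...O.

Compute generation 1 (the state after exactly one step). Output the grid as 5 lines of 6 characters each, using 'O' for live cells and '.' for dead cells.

Simulating step by step:
Generation 0 (given above): 17 live cells
Generation 1: 10 live cells
(generation 1 grid is the final answer)

Answer: ..OOO.
O....O
O....O
......
.OO.O.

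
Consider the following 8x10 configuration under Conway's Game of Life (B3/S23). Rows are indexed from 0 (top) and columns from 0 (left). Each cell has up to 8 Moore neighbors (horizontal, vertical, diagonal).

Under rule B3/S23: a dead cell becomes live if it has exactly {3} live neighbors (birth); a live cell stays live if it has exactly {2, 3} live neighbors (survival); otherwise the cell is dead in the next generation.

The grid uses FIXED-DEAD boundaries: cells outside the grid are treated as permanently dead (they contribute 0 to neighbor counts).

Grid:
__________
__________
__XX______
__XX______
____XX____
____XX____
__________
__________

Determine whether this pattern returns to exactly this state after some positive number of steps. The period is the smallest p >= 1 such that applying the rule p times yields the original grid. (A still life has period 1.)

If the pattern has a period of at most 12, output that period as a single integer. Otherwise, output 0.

Answer: 2

Derivation:
Simulating and comparing each generation to the original:
Gen 0 (original, given above): 8 live cells
Gen 1: 6 live cells, differs from original
Gen 2: 8 live cells, MATCHES original -> period = 2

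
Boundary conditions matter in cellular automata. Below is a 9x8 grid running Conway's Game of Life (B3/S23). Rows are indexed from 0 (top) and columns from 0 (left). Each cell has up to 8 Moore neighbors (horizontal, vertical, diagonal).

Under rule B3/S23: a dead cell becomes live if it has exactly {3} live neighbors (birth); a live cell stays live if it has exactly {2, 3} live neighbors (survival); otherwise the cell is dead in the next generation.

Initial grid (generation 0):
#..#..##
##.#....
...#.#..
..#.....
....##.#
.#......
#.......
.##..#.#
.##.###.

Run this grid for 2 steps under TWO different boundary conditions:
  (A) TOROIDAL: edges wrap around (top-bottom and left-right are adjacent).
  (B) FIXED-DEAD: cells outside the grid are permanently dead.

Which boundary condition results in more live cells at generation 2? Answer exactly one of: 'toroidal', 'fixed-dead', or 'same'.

Under TOROIDAL boundary, generation 2:
..####.#
##.#.#.#
##.#..##
..##.#..
........
.#......
#.#.#..#
.##.##..
..#...#.
Population = 29

Under FIXED-DEAD boundary, generation 2:
#.#.....
...##...
##.#..#.
..##.#..
........
........
..#.#...
#.....#.
.#....#.
Population = 17

Comparison: toroidal=29, fixed-dead=17 -> toroidal

Answer: toroidal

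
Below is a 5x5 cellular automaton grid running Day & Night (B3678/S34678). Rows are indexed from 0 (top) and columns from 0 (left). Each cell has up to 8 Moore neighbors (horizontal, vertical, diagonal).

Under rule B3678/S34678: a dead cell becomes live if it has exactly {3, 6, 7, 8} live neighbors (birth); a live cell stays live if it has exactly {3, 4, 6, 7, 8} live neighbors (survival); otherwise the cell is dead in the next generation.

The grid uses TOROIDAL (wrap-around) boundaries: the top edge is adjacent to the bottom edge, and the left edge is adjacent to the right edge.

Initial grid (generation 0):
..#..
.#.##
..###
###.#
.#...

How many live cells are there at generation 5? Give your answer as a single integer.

Answer: 9

Derivation:
Simulating step by step:
Generation 0 (given above): 12 live cells
Generation 1: 14 live cells
####.
#...#
#..#.
###.#
.#.#.
Generation 2: 16 live cells
####.
#....
..###
###.#
####.
Generation 3: 14 live cells
##.#.
#....
..###
.###.
###.#
Generation 4: 10 live cells
.....
#....
#.###
..##.
.##.#
Generation 5: 9 live cells
##...
.#.#.
..###
...#.
..#..
Population at generation 5: 9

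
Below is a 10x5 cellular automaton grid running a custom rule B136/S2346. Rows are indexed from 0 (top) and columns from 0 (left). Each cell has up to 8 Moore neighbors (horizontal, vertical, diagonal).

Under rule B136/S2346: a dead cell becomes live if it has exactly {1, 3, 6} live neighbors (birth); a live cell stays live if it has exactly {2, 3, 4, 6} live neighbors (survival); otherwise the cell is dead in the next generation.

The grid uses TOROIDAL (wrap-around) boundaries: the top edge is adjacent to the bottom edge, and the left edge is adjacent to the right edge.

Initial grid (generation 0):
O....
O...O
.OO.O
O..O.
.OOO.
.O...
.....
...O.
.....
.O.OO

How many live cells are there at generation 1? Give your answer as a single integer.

Simulating step by step:
Generation 0 (given above): 16 live cells
Generation 1: 31 live cells
OO.O.
O..OO
.OO.O
O.OO.
OOOOO
.O..O
OO.OO
..O.O
.OOOO
O...O
Population at generation 1: 31

Answer: 31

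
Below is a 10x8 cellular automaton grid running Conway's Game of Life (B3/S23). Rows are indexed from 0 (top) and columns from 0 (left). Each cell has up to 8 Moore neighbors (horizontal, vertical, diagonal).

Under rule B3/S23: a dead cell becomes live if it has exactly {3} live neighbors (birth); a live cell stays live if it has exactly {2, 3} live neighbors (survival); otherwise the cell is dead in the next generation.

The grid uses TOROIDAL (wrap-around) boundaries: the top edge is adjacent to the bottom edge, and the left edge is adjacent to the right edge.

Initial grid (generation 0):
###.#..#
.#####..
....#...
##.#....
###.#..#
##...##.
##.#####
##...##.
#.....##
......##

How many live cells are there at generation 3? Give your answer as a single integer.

Answer: 12

Derivation:
Simulating step by step:
Generation 0 (given above): 39 live cells
Generation 1: 15 live cells
....#..#
.....#..
#....#..
...##..#
...####.
........
........
..#.....
.#......
.....#..
Generation 2: 15 live cells
....###.
....###.
.....##.
...#...#
...#.##.
....##..
........
........
........
........
Generation 3: 12 live cells
....#.#.
.......#
.......#
.......#
...#.##.
....###.
........
........
........
.....#..
Population at generation 3: 12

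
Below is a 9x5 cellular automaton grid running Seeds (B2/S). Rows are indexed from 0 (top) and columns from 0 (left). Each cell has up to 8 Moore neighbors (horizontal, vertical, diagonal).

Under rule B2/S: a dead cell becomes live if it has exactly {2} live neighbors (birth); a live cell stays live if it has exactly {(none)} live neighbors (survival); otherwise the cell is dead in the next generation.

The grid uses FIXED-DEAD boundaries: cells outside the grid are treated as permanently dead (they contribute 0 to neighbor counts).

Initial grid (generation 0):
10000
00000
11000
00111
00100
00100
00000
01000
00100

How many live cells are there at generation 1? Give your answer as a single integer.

Answer: 9

Derivation:
Simulating step by step:
Generation 0 (given above): 10 live cells
Generation 1: 9 live cells
00000
00000
00001
10000
00001
01010
01100
00100
01000
Population at generation 1: 9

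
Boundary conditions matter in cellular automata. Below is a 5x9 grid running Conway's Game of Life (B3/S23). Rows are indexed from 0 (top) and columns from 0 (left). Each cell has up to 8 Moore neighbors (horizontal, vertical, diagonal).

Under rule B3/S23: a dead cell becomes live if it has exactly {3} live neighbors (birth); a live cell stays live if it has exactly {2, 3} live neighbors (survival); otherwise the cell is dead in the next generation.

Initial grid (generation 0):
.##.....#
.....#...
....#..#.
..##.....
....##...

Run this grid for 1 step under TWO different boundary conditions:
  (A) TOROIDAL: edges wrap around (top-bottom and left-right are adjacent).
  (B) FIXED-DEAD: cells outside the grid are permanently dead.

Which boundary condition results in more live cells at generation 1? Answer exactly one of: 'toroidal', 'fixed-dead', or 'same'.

Under TOROIDAL boundary, generation 1:
....##...
.........
...##....
...#.#...
.#..#....
Population = 8

Under FIXED-DEAD boundary, generation 1:
.........
.........
...##....
...#.#...
...##....
Population = 6

Comparison: toroidal=8, fixed-dead=6 -> toroidal

Answer: toroidal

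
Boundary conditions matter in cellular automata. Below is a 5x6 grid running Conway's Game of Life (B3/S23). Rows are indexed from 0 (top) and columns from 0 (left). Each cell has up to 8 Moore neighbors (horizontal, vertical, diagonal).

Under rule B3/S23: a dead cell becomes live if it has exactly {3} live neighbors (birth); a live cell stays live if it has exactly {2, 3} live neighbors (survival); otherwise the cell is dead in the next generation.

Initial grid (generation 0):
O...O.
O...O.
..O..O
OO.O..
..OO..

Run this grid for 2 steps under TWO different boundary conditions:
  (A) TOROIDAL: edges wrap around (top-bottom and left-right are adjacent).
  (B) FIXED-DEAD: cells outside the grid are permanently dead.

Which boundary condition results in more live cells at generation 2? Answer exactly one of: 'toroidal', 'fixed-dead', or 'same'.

Answer: fixed-dead

Derivation:
Under TOROIDAL boundary, generation 2:
......
OO....
......
......
......
Population = 2

Under FIXED-DEAD boundary, generation 2:
....O.
.O...O
O.....
O.....
.O.OO.
Population = 8

Comparison: toroidal=2, fixed-dead=8 -> fixed-dead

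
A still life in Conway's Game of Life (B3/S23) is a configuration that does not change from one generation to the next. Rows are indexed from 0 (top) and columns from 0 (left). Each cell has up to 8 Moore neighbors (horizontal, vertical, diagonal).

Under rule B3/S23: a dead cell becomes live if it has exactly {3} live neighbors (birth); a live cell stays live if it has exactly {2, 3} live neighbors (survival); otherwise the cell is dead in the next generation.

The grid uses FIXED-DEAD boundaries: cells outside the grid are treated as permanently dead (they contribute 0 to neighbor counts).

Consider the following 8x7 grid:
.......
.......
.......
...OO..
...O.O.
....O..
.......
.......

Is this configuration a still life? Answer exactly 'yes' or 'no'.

Answer: yes

Derivation:
Compute generation 1 and compare to generation 0 (given above):
Generation 1:
.......
.......
.......
...OO..
...O.O.
....O..
.......
.......
The grids are IDENTICAL -> still life.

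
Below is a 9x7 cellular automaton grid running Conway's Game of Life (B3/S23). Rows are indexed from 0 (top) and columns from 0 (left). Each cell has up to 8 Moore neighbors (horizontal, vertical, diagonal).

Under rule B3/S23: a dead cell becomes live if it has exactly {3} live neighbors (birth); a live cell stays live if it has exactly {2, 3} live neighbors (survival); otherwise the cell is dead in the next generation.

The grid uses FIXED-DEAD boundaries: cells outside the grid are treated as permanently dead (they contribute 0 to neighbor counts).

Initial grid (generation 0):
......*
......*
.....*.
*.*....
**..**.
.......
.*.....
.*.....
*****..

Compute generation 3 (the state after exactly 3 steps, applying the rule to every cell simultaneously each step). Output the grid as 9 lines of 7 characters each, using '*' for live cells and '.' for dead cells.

Simulating step by step:
Generation 0 (given above): 16 live cells
Generation 1: 14 live cells
.......
.....**
.......
*...**.
**.....
**.....
.......
...*...
****...
Generation 2: 11 live cells
.......
.......
....*.*
**.....
.......
**.....
.......
.*.*...
.***...
Generation 3: 7 live cells
(generation 3 grid is the final answer)

Answer: .......
.......
.......
.......
.......
.......
***....
.*.*...
.*.*...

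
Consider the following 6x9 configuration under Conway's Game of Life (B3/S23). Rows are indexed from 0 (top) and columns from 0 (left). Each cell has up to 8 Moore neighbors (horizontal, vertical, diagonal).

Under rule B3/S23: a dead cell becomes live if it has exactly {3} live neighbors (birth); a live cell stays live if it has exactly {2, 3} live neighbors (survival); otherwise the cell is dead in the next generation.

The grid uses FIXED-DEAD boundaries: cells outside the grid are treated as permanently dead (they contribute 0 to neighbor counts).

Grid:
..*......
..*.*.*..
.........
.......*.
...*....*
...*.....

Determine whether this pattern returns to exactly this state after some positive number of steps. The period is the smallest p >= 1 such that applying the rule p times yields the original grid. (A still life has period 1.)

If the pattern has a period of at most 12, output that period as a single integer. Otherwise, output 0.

Simulating and comparing each generation to the original:
Gen 0 (original, given above): 8 live cells
Gen 1: 2 live cells, differs from original
Gen 2: 0 live cells, differs from original
Gen 3: 0 live cells, differs from original
Gen 4: 0 live cells, differs from original
Gen 5: 0 live cells, differs from original
Gen 6: 0 live cells, differs from original
Gen 7: 0 live cells, differs from original
Gen 8: 0 live cells, differs from original
Gen 9: 0 live cells, differs from original
Gen 10: 0 live cells, differs from original
Gen 11: 0 live cells, differs from original
Gen 12: 0 live cells, differs from original
No period found within 12 steps.

Answer: 0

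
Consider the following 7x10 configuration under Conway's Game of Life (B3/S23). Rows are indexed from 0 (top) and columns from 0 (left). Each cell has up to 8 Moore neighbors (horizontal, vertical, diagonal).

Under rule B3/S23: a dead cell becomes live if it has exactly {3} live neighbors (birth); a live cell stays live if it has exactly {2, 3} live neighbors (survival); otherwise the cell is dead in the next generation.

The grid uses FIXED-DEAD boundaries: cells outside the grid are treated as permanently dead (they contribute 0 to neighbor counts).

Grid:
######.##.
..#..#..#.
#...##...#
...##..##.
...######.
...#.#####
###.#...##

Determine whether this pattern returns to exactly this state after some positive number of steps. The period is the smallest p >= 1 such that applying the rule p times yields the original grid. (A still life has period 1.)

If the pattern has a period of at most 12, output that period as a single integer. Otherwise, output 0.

Simulating and comparing each generation to the original:
Gen 0 (original, given above): 37 live cells
Gen 1: 27 live cells, differs from original
Gen 2: 22 live cells, differs from original
Gen 3: 22 live cells, differs from original
Gen 4: 20 live cells, differs from original
Gen 5: 14 live cells, differs from original
Gen 6: 18 live cells, differs from original
Gen 7: 11 live cells, differs from original
Gen 8: 10 live cells, differs from original
Gen 9: 9 live cells, differs from original
Gen 10: 10 live cells, differs from original
Gen 11: 9 live cells, differs from original
Gen 12: 7 live cells, differs from original
No period found within 12 steps.

Answer: 0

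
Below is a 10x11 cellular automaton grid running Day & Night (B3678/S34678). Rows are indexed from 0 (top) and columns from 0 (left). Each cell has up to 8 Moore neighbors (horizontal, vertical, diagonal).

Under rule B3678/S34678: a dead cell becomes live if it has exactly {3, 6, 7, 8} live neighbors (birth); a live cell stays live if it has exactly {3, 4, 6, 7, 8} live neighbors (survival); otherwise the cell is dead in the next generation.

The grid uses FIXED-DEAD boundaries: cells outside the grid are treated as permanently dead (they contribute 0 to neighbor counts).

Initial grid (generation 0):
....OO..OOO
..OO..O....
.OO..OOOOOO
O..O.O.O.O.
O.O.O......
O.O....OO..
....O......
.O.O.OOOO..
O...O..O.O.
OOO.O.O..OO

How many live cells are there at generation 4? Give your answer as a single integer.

Simulating step by step:
Generation 0 (given above): 46 live cells
Generation 1: 36 live cells
...O.......
.OOO..O..O.
.OO..O.OOO.
...O.O.O.OO
......OO...
...........
.OOO.O.....
.....OOOO..
O...O..O.OO
.O.O.O..O..
Generation 2: 32 live cells
...........
.O.OO..O...
.O.....O.O.
..O.O.OOOO.
......O.O..
..O...O....
....O..O...
.OOO.OOOOO.
....O..O.O.
....O....O.
Generation 3: 28 live cells
...........
..O.....O..
....OO.OO..
.....OO..O.
...O..OOOO.
.....O.....
.O.....O...
...O.OOO...
..O.O..OOOO
........O..
Generation 4: 27 live cells
...........
.......O...
.....O.OOO.
.....O.OOO.
....O.OOO..
...........
....OO.....
..O.O.OO.O.
...O.O.OOO.
.......OO..
Population at generation 4: 27

Answer: 27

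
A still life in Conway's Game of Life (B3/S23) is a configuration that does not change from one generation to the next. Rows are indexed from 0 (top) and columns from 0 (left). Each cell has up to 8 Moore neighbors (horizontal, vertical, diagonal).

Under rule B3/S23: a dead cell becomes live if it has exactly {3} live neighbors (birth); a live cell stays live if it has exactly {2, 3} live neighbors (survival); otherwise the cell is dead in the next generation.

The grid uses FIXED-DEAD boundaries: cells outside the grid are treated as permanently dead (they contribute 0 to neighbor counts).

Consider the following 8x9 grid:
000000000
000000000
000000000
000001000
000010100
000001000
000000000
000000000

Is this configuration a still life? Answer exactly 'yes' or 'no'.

Answer: yes

Derivation:
Compute generation 1 and compare to generation 0 (given above):
Generation 1:
000000000
000000000
000000000
000001000
000010100
000001000
000000000
000000000
The grids are IDENTICAL -> still life.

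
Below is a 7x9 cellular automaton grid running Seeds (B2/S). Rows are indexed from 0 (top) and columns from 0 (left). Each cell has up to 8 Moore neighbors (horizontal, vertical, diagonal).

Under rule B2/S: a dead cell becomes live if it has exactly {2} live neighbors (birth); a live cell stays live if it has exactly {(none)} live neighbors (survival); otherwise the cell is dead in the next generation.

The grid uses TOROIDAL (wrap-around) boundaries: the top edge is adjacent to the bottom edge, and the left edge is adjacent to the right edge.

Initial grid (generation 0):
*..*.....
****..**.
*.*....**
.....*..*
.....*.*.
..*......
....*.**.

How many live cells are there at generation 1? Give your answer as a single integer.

Answer: 14

Derivation:
Simulating step by step:
Generation 0 (given above): 20 live cells
Generation 1: 14 live cells
.........
....*....
....**...
.*..*....
....*...*
...**...*
.**..*..*
Population at generation 1: 14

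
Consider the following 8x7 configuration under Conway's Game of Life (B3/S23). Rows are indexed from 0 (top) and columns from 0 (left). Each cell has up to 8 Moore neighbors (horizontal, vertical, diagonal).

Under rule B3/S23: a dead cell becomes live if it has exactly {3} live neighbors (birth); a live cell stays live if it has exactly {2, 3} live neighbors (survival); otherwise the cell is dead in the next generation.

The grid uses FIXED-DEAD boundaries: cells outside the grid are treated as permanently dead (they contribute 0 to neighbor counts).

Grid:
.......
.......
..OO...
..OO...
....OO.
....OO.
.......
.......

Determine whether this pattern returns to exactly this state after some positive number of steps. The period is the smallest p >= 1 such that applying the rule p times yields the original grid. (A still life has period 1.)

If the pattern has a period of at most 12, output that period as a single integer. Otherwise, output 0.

Answer: 2

Derivation:
Simulating and comparing each generation to the original:
Gen 0 (original, given above): 8 live cells
Gen 1: 6 live cells, differs from original
Gen 2: 8 live cells, MATCHES original -> period = 2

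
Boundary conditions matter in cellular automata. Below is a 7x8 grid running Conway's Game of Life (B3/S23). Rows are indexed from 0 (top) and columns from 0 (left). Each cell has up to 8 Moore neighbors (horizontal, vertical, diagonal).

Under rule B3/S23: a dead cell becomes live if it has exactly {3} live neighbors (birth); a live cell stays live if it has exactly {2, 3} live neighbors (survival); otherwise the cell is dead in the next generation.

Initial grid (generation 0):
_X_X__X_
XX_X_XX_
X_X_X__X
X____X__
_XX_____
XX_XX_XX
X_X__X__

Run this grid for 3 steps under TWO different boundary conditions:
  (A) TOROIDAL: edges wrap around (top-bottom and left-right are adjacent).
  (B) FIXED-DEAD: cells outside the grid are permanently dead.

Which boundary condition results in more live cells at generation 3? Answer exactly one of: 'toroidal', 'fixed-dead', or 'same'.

Answer: toroidal

Derivation:
Under TOROIDAL boundary, generation 3:
_____XXX
________
X_______
_X___X__
XX____X_
_XX____X
______XX
Population = 14

Under FIXED-DEAD boundary, generation 3:
XX______
X____X_X
______X_
_____XX_
________
______XX
________
Population = 10

Comparison: toroidal=14, fixed-dead=10 -> toroidal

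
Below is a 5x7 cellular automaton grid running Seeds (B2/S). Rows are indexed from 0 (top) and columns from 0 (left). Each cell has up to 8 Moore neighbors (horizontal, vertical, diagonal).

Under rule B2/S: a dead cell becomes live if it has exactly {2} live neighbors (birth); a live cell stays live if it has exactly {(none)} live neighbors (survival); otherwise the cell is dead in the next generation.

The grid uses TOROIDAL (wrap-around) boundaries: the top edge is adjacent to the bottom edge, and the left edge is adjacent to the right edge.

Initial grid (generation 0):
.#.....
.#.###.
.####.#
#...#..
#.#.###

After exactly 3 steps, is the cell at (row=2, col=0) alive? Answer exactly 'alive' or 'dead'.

Simulating step by step:
Generation 0 (given above): 17 live cells
Generation 1: 1 live cells
.......
......#
.......
.......
.......
Generation 2: 0 live cells
.......
.......
.......
.......
.......
Generation 3: 0 live cells
.......
.......
.......
.......
.......

Cell (2,0) at generation 3: 0 -> dead

Answer: dead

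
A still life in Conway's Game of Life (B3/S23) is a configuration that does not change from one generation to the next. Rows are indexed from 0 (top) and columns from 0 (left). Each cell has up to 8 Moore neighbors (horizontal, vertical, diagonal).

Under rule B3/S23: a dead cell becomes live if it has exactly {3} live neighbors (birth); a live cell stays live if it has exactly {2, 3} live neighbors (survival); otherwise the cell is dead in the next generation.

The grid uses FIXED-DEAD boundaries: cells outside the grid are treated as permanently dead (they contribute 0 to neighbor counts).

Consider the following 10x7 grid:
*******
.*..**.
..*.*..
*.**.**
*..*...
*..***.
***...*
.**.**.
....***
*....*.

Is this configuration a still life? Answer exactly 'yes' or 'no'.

Compute generation 1 and compare to generation 0 (given above):
Generation 1:
****..*
*.....*
..*...*
..*..*.
*.....*
*..***.
*.....*
*.*.*..
.*.*..*
....***
Cell (0,4) differs: gen0=1 vs gen1=0 -> NOT a still life.

Answer: no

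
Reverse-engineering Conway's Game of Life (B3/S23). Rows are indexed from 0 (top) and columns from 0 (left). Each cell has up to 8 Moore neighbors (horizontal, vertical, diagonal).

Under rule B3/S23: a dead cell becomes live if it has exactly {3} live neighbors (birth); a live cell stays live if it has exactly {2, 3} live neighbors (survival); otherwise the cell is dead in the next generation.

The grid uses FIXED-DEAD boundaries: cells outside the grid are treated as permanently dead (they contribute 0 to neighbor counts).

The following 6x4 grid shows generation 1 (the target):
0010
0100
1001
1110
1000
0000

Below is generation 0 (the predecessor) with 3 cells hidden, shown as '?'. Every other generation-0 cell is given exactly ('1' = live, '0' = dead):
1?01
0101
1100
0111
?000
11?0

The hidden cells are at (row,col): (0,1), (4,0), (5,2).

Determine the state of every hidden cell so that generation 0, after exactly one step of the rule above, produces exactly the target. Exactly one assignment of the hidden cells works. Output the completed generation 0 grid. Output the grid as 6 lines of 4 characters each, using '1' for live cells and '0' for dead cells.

Hidden generation-0 cells (in order): (0,1), (4,0), (5,2).
A hidden cell only influences target cells in its own 3x3 neighborhood. Try each of the 2^3 = 8 assignments, step the completed generation 0 forward once under B3/S23, and compare with the target:
  (0,1)=0 (4,0)=0 (5,2)=0 -> step reproduces the target at every cell -> ACCEPT
  (0,1)=0 (4,0)=0 (5,2)=1 -> step gives (4,3)='1' but target has '0' -> reject
  (0,1)=0 (4,0)=1 (5,2)=0 -> step gives (3,0)='0' but target has '1' -> reject
  (0,1)=0 (4,0)=1 (5,2)=1 -> step gives (3,0)='0' but target has '1' -> reject
  (0,1)=1 (4,0)=0 (5,2)=0 -> step gives (0,0)='1' but target has '0' -> reject
  (0,1)=1 (4,0)=0 (5,2)=1 -> step gives (0,0)='1' but target has '0' -> reject
  (0,1)=1 (4,0)=1 (5,2)=0 -> step gives (0,0)='1' but target has '0' -> reject
  (0,1)=1 (4,0)=1 (5,2)=1 -> step gives (0,0)='1' but target has '0' -> reject
Unique solution: (0,1)=dead, (4,0)=dead, (5,2)=dead.
Check: live-neighbor counts of every cell in the completed generation 0:
1231
4341
3463
3331
3442
1110
Applying B3/S23 to generation 0 with these counts gives:
0010
0100
1001
1110
1000
0000
which matches the target exactly.

Answer: 1001
0101
1100
0111
0000
1100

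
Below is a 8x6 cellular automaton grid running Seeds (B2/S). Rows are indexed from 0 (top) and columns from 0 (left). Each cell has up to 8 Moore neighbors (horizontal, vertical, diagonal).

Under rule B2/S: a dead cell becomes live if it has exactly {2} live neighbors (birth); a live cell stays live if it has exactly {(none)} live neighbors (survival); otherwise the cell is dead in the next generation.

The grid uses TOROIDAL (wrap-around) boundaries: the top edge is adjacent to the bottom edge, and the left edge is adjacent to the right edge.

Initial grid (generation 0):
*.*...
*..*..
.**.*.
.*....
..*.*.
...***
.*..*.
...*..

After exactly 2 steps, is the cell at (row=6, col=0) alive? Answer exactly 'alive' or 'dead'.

Answer: dead

Derivation:
Simulating step by step:
Generation 0 (given above): 16 live cells
Generation 1: 15 live cells
....**
....*.
.....*
*...**
**....
**....
*.....
*...**
Generation 2: 9 live cells
......
*..*..
...*..
......
..*.*.
..*...
....*.
.*.*..

Cell (6,0) at generation 2: 0 -> dead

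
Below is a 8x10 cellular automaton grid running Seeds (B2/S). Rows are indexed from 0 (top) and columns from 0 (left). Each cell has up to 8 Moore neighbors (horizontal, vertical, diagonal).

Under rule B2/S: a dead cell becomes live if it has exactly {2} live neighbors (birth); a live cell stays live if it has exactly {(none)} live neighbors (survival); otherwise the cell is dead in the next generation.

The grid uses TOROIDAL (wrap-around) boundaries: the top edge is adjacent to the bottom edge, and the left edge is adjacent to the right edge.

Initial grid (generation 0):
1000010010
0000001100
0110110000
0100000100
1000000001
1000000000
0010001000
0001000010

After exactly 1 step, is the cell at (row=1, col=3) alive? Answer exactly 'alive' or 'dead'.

Answer: alive

Derivation:
Simulating step by step:
Generation 0 (given above): 18 live cells
Generation 1: 25 live cells
0000100000
1011000011
1001000010
0001111011
0000000010
0000000000
0101000101
0110111000

Cell (1,3) at generation 1: 1 -> alive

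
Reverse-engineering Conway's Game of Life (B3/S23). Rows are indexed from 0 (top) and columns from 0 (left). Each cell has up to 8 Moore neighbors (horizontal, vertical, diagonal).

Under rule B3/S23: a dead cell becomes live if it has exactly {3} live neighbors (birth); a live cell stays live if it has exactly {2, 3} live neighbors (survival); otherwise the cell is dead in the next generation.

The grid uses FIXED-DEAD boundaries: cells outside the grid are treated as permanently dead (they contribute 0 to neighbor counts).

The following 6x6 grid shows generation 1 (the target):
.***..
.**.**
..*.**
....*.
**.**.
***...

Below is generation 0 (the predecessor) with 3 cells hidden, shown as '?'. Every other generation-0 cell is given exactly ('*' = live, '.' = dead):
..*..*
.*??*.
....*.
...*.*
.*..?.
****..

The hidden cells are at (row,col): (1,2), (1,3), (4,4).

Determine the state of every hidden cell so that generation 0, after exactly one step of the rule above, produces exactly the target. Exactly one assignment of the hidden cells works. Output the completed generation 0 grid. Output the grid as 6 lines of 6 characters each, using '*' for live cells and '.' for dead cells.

Answer: ..*..*
.**.*.
....*.
...*.*
.*....
****..

Derivation:
Hidden generation-0 cells (in order): (1,2), (1,3), (4,4).
A hidden cell only influences target cells in its own 3x3 neighborhood. Try each of the 2^3 = 8 assignments, step the completed generation 0 forward once under B3/S23, and compare with the target:
  (1,2)=. (1,3)=. (4,4)=. -> step gives (0,1)='.' but target has '*' -> reject
  (1,2)=. (1,3)=. (4,4)=* -> step gives (0,1)='.' but target has '*' -> reject
  (1,2)=. (1,3)=* (4,4)=. -> step gives (0,1)='.' but target has '*' -> reject
  (1,2)=. (1,3)=* (4,4)=* -> step gives (0,1)='.' but target has '*' -> reject
  (1,2)=* (1,3)=. (4,4)=. -> step reproduces the target at every cell -> ACCEPT
  (1,2)=* (1,3)=. (4,4)=* -> step gives (3,3)='*' but target has '.' -> reject
  (1,2)=* (1,3)=* (4,4)=. -> step gives (0,3)='.' but target has '*' -> reject
  (1,2)=* (1,3)=* (4,4)=* -> step gives (0,3)='.' but target has '*' -> reject
Unique solution: (1,2)=live, (1,3)=dead, (4,4)=dead.
Check: live-neighbor counts of every cell in the completed generation 0:
132321
122423
123433
112131
335331
233110
Applying B3/S23 to generation 0 with these counts gives:
.***..
.**.**
..*.**
....*.
**.**.
***...
which matches the target exactly.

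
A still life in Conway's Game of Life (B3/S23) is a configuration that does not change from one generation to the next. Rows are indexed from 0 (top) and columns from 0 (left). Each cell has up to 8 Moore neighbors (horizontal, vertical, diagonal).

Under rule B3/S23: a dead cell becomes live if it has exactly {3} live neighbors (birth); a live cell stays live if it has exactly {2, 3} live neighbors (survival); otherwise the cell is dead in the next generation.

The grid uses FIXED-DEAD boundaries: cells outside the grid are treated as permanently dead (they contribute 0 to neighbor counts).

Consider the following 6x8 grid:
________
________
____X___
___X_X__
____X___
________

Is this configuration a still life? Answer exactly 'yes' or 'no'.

Answer: yes

Derivation:
Compute generation 1 and compare to generation 0 (given above):
Generation 1:
________
________
____X___
___X_X__
____X___
________
The grids are IDENTICAL -> still life.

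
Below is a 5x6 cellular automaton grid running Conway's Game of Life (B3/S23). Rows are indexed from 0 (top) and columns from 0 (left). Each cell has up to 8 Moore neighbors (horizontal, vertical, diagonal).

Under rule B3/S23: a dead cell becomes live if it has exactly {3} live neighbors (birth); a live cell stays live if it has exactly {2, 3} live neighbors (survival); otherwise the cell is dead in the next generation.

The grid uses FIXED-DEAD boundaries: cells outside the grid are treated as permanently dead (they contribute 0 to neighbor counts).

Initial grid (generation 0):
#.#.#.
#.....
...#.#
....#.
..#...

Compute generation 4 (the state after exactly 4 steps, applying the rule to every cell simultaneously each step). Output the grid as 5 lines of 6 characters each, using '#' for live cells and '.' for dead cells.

Simulating step by step:
Generation 0 (given above): 8 live cells
Generation 1: 7 live cells
.#....
.#.##.
....#.
...##.
......
Generation 2: 8 live cells
..#...
..###.
..#..#
...##.
......
Generation 3: 8 live cells
..#...
.##.#.
..#..#
...##.
......
Generation 4: 10 live cells
(generation 4 grid is the final answer)

Answer: .###..
.##...
.##..#
...##.
......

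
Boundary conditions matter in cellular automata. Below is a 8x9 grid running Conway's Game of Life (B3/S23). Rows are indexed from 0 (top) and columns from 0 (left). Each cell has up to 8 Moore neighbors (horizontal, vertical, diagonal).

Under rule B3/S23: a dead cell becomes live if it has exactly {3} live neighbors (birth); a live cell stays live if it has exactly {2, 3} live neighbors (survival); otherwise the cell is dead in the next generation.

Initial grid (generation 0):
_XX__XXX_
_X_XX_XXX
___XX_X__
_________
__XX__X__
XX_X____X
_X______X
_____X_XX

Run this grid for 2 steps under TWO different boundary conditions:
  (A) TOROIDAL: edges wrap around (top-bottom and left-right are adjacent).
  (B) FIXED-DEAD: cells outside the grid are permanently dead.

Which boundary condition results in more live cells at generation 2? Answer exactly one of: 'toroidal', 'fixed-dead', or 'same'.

Answer: fixed-dead

Derivation:
Under TOROIDAL boundary, generation 2:
___X____X
X___X____
X_X_X____
_____X___
X_______X
___X____X
___X___XX
_________
Population = 15

Under FIXED-DEAD boundary, generation 2:
_XXXX____
_X_____X_
_XX_X____
_____X___
X________
___X_____
X_X_____X
_X_____XX
Population = 18

Comparison: toroidal=15, fixed-dead=18 -> fixed-dead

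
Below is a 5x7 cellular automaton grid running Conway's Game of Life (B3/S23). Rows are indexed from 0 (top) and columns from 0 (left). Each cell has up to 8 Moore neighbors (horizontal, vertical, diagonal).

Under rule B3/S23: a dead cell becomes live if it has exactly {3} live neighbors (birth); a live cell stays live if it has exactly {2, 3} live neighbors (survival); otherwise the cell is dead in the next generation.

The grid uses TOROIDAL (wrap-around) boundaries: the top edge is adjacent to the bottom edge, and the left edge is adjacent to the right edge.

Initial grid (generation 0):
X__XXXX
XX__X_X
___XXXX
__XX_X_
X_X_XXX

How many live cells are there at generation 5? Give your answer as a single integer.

Simulating step by step:
Generation 0 (given above): 21 live cells
Generation 1: 9 live cells
__X____
_XX____
_X_____
XXX____
X_X____
Generation 2: 9 live cells
__XX___
_XX____
_______
X_X____
X_XX___
Generation 3: 6 live cells
_______
_XXX___
__X____
__XX___
_______
Generation 4: 6 live cells
__X____
_XXX___
_______
__XX___
_______
Generation 5: 9 live cells
_XXX___
_XXX___
_X_____
_______
__XX___
Population at generation 5: 9

Answer: 9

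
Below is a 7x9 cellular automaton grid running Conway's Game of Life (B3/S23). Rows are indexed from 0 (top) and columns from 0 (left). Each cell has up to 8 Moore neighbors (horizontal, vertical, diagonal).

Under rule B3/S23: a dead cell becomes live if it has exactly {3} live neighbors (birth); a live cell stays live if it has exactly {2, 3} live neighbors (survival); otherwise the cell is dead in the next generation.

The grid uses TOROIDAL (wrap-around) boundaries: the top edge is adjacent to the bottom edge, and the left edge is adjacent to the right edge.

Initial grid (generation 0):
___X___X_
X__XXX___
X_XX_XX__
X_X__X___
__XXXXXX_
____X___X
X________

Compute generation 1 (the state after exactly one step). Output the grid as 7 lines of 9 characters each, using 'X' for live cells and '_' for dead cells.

Answer: ___X____X
_X___X__X
X_X___X_X
_______XX
_XX___XXX
____X_XXX
________X

Derivation:
Simulating step by step:
Generation 0 (given above): 23 live cells
Generation 1: 21 live cells
(generation 1 grid is the final answer)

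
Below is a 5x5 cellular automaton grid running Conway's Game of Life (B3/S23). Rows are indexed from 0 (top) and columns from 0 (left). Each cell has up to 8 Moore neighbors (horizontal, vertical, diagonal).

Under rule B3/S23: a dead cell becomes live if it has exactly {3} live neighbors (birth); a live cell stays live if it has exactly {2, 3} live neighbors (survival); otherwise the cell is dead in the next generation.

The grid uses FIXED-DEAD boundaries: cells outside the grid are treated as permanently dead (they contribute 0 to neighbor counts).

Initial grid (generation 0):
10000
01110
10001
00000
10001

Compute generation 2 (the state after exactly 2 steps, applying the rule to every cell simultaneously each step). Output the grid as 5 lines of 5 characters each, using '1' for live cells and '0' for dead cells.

Answer: 10010
10000
10010
00100
00000

Derivation:
Simulating step by step:
Generation 0 (given above): 8 live cells
Generation 1: 9 live cells
01100
11110
01110
00000
00000
Generation 2: 6 live cells
(generation 2 grid is the final answer)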